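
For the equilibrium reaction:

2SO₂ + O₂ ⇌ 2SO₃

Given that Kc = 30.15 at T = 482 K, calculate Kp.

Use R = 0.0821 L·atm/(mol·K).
K_p = 0.7619

Δn = (moles gaseous products) − (moles gaseous reactants) = -1
T = 482 K; RT = 0.0821 × 482 = 39.5722
Kp = Kc·(RT)^Δn = 30.15 × (39.5722)^-1 = 30.15 × 0.0252703 = 0.7619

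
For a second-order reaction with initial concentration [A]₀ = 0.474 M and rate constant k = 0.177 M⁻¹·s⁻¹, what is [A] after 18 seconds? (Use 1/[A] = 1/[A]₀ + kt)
0.1888 M

1/[A] = 1/[A]₀ + k·t = 1/0.474 + (0.177)·(18) = 2.1097 + 3.1860 = 5.2957
[A] = 1/5.2957 = 0.1888 M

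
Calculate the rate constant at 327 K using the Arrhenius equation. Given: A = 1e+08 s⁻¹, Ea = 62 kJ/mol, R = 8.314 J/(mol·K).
1.25e-02 s⁻¹

k = A·exp(-Ea/(R·T)) = 1e+08·exp(-62000/(8.314·327)) = 1e+08·exp(-22.8052) = 1e+08·1.2469e-10 = 1.25e-02 s⁻¹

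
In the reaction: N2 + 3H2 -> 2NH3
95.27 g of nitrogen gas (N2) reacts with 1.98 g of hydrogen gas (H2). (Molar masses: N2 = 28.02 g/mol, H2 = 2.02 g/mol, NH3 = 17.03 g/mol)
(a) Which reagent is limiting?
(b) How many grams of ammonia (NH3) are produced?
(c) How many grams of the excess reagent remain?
(a) H2, (b) 11.13 g, (c) 86.11 g

Moles of N2 = 95.27 g ÷ 28.02 g/mol = 3.40007 mol
Moles of H2 = 1.98 g ÷ 2.02 g/mol = 0.980198 mol
Moles ÷ coefficient: N2: 3.40007/1 = 3.4, H2: 0.980198/3 = 0.3267
(a) H2 has the smaller value, so H2 is the limiting reagent.
(b) Moles of NH3 = 0.980198 mol H2 × (2/3) = 0.653465 mol; mass = 0.653465 mol × 17.03 g/mol = 11.13 g
(c) N2 consumed = 0.980198 × (1/3) = 0.326733 mol; remaining = 3.40007 − 0.326733 = 3.07334 mol; mass = 3.07334 mol × 28.02 g/mol = 86.11 g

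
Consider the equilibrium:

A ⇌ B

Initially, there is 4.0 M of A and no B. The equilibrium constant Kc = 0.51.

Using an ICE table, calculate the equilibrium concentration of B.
[B] = 1.351 M

ICE: [A] = 4.0 − x, [B] = x.
Kc = x/(4.0 − x) = 0.51 ⇒ x = 0.51·4.0/(1 + 0.51) = 2.04/1.51 = 1.351.
[B] = x = 1.351 M.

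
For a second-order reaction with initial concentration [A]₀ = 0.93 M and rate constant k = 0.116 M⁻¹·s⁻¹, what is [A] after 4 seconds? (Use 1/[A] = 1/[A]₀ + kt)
0.6497 M

1/[A] = 1/[A]₀ + k·t = 1/0.93 + (0.116)·(4) = 1.0753 + 0.4640 = 1.5393
[A] = 1/1.5393 = 0.6497 M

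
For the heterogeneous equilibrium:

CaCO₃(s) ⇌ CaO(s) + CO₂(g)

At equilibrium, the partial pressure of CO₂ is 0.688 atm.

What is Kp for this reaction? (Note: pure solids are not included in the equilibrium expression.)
K_p = 0.688

Solids (CaCO₃, CaO) have activity 1 and are excluded.
Kp = P(CO₂) = 0.688.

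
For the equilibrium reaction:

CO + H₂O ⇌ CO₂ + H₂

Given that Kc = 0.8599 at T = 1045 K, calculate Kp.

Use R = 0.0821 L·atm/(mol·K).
K_p = 0.8599

Δn = (moles gaseous products) − (moles gaseous reactants) = 0
T = 1045 K; RT = 0.0821 × 1045 = 85.7945
Kp = Kc·(RT)^Δn = 0.8599 × (85.7945)^0 = 0.8599 × 1 = 0.8599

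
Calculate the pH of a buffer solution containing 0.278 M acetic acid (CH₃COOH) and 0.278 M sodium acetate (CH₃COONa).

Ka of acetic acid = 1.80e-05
pH = 4.74

pKa = -log(1.80e-05) = 4.74. pH = pKa + log([A⁻]/[HA]) = 4.74 + log(0.278/0.278)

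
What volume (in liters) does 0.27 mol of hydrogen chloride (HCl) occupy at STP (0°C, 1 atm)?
At STP, 1 mol of gas occupies 22.4 L
Volume = 0.27 mol × 22.4 L/mol = 6.05 L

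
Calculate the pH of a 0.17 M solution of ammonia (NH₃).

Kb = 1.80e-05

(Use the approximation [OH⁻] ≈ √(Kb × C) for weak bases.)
pH = 11.24

[OH⁻] = √(Kb × C) = √(1.80e-05 × 0.17) = 1.7493e-03. pOH = 2.76, pH = 14 - pOH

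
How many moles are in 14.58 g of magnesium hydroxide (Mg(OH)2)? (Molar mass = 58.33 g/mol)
Moles = 14.58 g ÷ 58.33 g/mol = 0.25 mol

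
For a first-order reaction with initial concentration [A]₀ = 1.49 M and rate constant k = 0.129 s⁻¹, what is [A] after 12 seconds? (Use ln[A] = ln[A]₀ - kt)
0.3169 M

ln[A] = ln[A]₀ - k·t = ln(1.49) - (0.129)·(12) = 0.3988 - 1.5480 = -1.1492
[A] = e^(-1.1492) = 0.3169 M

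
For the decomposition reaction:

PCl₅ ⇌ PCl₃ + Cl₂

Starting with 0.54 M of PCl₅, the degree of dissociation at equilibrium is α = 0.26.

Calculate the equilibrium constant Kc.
K_c = 0.0493

x = α·[A]₀ = 0.26 × 0.54 = 0.1404 M dissociated.
At eq: [PCl₅] = 0.54 − 0.1404 = 0.3996 M; [PCl₃] = [Cl₂] = x = 0.1404 M.
Kc = [PCl₃][Cl₂]/[PCl₅] = (0.1404)²/0.3996 = 0.04933.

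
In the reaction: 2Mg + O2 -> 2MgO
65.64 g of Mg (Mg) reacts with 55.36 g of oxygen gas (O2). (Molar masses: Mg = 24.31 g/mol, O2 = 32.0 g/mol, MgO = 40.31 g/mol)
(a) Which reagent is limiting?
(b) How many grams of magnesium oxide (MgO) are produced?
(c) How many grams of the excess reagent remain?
(a) Mg, (b) 108.8 g, (c) 12.16 g

Moles of Mg = 65.64 g ÷ 24.31 g/mol = 2.70012 mol
Moles of O2 = 55.36 g ÷ 32.0 g/mol = 1.73 mol
Moles ÷ coefficient: Mg: 2.70012/2 = 1.35, O2: 1.73/1 = 1.73
(a) Mg has the smaller value, so Mg is the limiting reagent.
(b) Moles of MgO = 2.70012 mol Mg × (2/2) = 2.70012 mol; mass = 2.70012 mol × 40.31 g/mol = 108.8 g
(c) O2 consumed = 2.70012 × (1/2) = 1.35006 mol; remaining = 1.73 − 1.35006 = 0.379938 mol; mass = 0.379938 mol × 32.0 g/mol = 12.16 g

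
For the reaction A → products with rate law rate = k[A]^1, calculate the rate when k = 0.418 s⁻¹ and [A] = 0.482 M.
0.2015 M/s

rate = k·[A]^1 = 0.418·(0.482)^1 = 0.418·0.482 = 0.2015 M/s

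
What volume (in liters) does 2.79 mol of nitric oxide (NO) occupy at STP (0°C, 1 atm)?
At STP, 1 mol of gas occupies 22.4 L
Volume = 2.79 mol × 22.4 L/mol = 62.50 L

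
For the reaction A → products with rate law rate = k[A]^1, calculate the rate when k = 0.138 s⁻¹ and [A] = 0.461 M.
0.06362 M/s

rate = k·[A]^1 = 0.138·(0.461)^1 = 0.138·0.461 = 0.06362 M/s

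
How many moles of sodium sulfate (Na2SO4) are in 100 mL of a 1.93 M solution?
Moles = Molarity × Volume (L)
Moles = 1.93 M × 0.1 L = 0.193 mol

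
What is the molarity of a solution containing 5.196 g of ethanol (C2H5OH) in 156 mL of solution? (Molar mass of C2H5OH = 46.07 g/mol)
Moles of C2H5OH = 5.196 g ÷ 46.07 g/mol = 0.112785 mol
Volume = 156 mL = 0.156 L
Molarity = 0.112785 mol ÷ 0.156 L = 0.723 M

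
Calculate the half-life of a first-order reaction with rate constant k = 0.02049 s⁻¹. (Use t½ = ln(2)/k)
33.83 s

t½ = ln(2)/k = 0.6931/0.02049 = 33.83 s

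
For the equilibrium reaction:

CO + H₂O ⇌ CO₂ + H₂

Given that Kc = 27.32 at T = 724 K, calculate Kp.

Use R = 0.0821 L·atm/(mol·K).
K_p = 27.3200

Δn = (moles gaseous products) − (moles gaseous reactants) = 0
T = 724 K; RT = 0.0821 × 724 = 59.4404
Kp = Kc·(RT)^Δn = 27.32 × (59.4404)^0 = 27.32 × 1 = 27.3200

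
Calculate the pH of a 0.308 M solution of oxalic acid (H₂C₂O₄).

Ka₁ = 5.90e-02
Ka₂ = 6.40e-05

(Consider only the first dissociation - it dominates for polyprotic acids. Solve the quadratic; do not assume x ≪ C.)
pH = 0.96

x² + Ka₁·x − Ka₁·C = 0 with Ka₁ = 5.90e-02, C = 0.308.
x = (−Ka₁ + √(Ka₁² + 4·Ka₁·C))/2 = 1.0849e-01 M, so pH = 0.96.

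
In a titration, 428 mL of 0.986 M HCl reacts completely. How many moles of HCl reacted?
Moles = Molarity × Volume (L)
Moles = 0.986 M × 0.428 L = 0.422 mol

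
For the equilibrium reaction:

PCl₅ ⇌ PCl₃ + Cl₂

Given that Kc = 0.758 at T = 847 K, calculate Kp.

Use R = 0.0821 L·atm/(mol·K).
K_p = 52.7103

Δn = (moles gaseous products) − (moles gaseous reactants) = 1
T = 847 K; RT = 0.0821 × 847 = 69.5387
Kp = Kc·(RT)^Δn = 0.758 × (69.5387)^1 = 0.758 × 69.5387 = 52.7103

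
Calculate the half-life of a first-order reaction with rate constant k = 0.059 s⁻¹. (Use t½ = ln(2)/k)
11.75 s

t½ = ln(2)/k = 0.6931/0.059 = 11.75 s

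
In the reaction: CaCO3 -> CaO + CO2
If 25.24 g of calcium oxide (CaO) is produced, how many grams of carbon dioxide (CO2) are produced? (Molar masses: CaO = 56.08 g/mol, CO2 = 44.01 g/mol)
Moles of CaO = 25.24 g ÷ 56.08 g/mol = 0.450071 mol
Mole ratio: 1 mol CO2 / 1 mol CaO
Moles of CO2 = 0.450071 × (1/1) = 0.450071 mol
Mass of CO2 = 0.450071 mol × 44.01 g/mol = 19.81 g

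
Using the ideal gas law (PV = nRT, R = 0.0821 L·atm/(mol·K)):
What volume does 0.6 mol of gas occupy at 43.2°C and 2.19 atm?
T = 43.2°C + 273.15 = 316.35 K
V = nRT/P = (0.6 × 0.0821 × 316.35) / 2.19
V = 7.12 L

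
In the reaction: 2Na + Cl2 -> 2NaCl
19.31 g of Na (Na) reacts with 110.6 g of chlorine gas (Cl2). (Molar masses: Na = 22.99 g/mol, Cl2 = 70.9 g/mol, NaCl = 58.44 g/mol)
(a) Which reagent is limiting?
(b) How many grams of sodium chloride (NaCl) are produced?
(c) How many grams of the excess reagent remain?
(a) Na, (b) 49.09 g, (c) 80.82 g

Moles of Na = 19.31 g ÷ 22.99 g/mol = 0.83993 mol
Moles of Cl2 = 110.6 g ÷ 70.9 g/mol = 1.55994 mol
Moles ÷ coefficient: Na: 0.83993/2 = 0.42, Cl2: 1.55994/1 = 1.56
(a) Na has the smaller value, so Na is the limiting reagent.
(b) Moles of NaCl = 0.83993 mol Na × (2/2) = 0.83993 mol; mass = 0.83993 mol × 58.44 g/mol = 49.09 g
(c) Cl2 consumed = 0.83993 × (1/2) = 0.419965 mol; remaining = 1.55994 − 0.419965 = 1.13998 mol; mass = 1.13998 mol × 70.9 g/mol = 80.82 g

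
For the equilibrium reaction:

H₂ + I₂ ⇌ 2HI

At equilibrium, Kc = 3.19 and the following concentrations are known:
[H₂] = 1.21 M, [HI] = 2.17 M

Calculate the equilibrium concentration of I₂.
[I₂] = 1.2200 M

Kc = ([HI]^2) / ([H₂] × [I₂]) = 3.19
[I₂]^1 = (product terms)/(Kc · other reactant terms) = 4.7089 / (3.19 · 1.21) = 1.22
[I₂] = 1.2200 M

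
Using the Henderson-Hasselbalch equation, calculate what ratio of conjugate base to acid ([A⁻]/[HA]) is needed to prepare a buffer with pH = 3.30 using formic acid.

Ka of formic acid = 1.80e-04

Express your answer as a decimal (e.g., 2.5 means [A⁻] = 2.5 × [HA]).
[A⁻]/[HA] = 0.359

pKa = −log(1.80e-04) = 3.7447. pH = pKa + log([A⁻]/[HA]). 3.30 = 3.7447 + log(ratio). log(ratio) = 3.30 − 3.7447 = -0.4447. ratio = 10^(-0.4447) = 0.359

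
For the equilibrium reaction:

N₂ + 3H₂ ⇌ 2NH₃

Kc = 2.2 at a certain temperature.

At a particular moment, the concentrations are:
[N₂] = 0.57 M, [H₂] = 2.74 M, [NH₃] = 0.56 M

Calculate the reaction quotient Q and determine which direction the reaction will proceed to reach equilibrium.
Q = 0.027, Q < K, reaction proceeds forward (toward products)

Q = ([NH₃]^2) / ([N₂] × [H₂]^3)
  = ((0.56)^2) / ((0.57)·(2.74)^3) = 0.3136/11.725 = 0.02675
Since Q = 0.02675 < Kc = 2.2, the reaction proceeds forward (toward products) to reach equilibrium.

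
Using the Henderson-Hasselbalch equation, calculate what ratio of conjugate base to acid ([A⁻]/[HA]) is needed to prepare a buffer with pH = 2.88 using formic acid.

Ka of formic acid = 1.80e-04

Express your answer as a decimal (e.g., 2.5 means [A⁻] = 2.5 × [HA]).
[A⁻]/[HA] = 0.137

pKa = −log(1.80e-04) = 3.7447. pH = pKa + log([A⁻]/[HA]). 2.88 = 3.7447 + log(ratio). log(ratio) = 2.88 − 3.7447 = -0.8647. ratio = 10^(-0.8647) = 0.137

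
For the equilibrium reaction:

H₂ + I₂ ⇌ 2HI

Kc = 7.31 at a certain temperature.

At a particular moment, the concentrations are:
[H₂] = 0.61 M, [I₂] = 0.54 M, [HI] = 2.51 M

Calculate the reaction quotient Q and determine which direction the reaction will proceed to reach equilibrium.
Q = 19.126, Q > K, reaction proceeds reverse (toward reactants)

Q = ([HI]^2) / ([H₂] × [I₂])
  = ((2.51)^2) / ((0.61)·(0.54)) = 6.3001/0.3294 = 19.13
Since Q = 19.13 > Kc = 7.31, the reaction proceeds reverse (toward reactants) to reach equilibrium.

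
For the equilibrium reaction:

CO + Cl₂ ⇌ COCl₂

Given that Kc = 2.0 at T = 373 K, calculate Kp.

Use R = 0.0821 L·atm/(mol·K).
K_p = 0.0653

Δn = (moles gaseous products) − (moles gaseous reactants) = -1
T = 373 K; RT = 0.0821 × 373 = 30.6233
Kp = Kc·(RT)^Δn = 2.0 × (30.6233)^-1 = 2.0 × 0.0326549 = 0.0653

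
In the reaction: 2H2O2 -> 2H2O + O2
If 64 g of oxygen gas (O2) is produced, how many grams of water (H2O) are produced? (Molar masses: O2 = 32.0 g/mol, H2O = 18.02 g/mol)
Moles of O2 = 64 g ÷ 32.0 g/mol = 2 mol
Mole ratio: 2 mol H2O / 1 mol O2
Moles of H2O = 2 × (2/1) = 4 mol
Mass of H2O = 4 mol × 18.02 g/mol = 72.08 g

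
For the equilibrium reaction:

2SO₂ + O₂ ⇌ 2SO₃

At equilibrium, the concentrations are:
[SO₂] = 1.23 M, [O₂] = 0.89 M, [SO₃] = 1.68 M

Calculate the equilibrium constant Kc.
K_c = 2.0961

Kc = ([SO₃]^2) / ([SO₂]^2 × [O₂])
   = ((1.68)^2) / ((1.23)^2·(0.89))
   = 2.8224 / 1.3465 = 2.0961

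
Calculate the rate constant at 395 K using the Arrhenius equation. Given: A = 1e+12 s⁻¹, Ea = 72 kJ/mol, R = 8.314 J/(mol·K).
3.01e+02 s⁻¹

k = A·exp(-Ea/(R·T)) = 1e+12·exp(-72000/(8.314·395)) = 1e+12·exp(-21.9243) = 1e+12·3.0089e-10 = 3.01e+02 s⁻¹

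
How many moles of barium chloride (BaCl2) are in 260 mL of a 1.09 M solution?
Moles = Molarity × Volume (L)
Moles = 1.09 M × 0.26 L = 0.2834 mol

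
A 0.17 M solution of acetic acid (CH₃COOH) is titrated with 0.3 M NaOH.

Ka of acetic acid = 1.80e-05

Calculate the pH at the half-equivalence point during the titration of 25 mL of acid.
pH = pKa = 4.74

At the half-equivalence point, [HA] = [A⁻], so by Henderson–Hasselbalch pH = pKa + log(1) = pKa.
pKa = −log(1.80e-05) = 4.74.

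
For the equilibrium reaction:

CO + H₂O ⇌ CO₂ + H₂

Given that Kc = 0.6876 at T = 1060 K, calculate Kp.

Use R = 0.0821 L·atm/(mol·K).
K_p = 0.6876

Δn = (moles gaseous products) − (moles gaseous reactants) = 0
T = 1060 K; RT = 0.0821 × 1060 = 87.026
Kp = Kc·(RT)^Δn = 0.6876 × (87.026)^0 = 0.6876 × 1 = 0.6876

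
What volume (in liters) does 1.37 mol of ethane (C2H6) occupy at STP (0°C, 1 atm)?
At STP, 1 mol of gas occupies 22.4 L
Volume = 1.37 mol × 22.4 L/mol = 30.69 L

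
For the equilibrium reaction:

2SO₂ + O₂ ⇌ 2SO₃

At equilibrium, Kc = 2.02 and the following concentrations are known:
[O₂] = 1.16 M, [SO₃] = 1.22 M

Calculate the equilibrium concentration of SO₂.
[SO₂] = 0.7970 M

Kc = ([SO₃]^2) / ([SO₂]^2 × [O₂]) = 2.02
[SO₂]^2 = (product terms)/(Kc · other reactant terms) = 1.4884 / (2.02 · 1.16) = 0.6352
[SO₂] = (0.6352)^(1/2) = 0.7970 M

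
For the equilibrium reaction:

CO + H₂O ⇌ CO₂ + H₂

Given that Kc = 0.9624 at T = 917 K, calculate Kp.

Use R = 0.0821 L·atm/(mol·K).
K_p = 0.9624

Δn = (moles gaseous products) − (moles gaseous reactants) = 0
T = 917 K; RT = 0.0821 × 917 = 75.2857
Kp = Kc·(RT)^Δn = 0.9624 × (75.2857)^0 = 0.9624 × 1 = 0.9624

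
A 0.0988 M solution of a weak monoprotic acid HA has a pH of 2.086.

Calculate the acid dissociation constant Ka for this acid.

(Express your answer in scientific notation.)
K_a = 7.43e-04

[H⁺] = 10^(−pH) = 10^(−2.086) = 8.204e-03 M. For HA ⇌ H⁺ + A⁻, Ka = x²/(C − x) = (8.204e-03)²/(0.0988 − 8.204e-03) = 7.43e-04.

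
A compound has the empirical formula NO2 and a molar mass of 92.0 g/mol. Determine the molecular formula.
Empirical formula mass of NO2 = 46.01 g/mol
Multiplier = 92.0 / 46.01 ≈ 2
Molecular formula = (NO2) × 2 = N2O4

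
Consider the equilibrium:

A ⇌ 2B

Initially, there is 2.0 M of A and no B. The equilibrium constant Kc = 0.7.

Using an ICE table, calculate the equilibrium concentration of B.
[B] = 1.021 M

ICE: [A] = 2.0 − x, [B] = 2x.
Kc = (2x)²/(2.0 − x) = 0.7 ⇒ 4x² + 0.7x − 1.4 = 0.
x = (−0.7 + √(0.7² + 4·4·1.4))/(2·4) = (−0.7 + √22.89)/8 = 0.51054.
[B] = 2x = 1.021 M.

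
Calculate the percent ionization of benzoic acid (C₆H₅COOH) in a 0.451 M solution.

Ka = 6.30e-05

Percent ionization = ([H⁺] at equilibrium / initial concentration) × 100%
Percent ionization = 1.17%

Let x = [H⁺]. Ka = x²/(C - x) ⇒ x² + (6.30e-05)x - (6.30e-05)(0.451) = 0. x = 5.2990e-03. Percent = (5.2990e-03/0.451) × 100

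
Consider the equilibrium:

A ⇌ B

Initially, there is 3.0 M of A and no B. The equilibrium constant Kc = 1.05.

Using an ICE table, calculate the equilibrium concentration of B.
[B] = 1.537 M

ICE: [A] = 3.0 − x, [B] = x.
Kc = x/(3.0 − x) = 1.05 ⇒ x = 1.05·3.0/(1 + 1.05) = 3.15/2.05 = 1.537.
[B] = x = 1.537 M.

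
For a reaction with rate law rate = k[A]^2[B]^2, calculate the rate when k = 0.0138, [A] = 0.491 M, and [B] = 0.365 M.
0.0004432 M/s

rate = k·[A]^2·[B]^2 = 0.0138·(0.491)^2·(0.365)^2 = 0.0138·0.241081·0.133225 = 0.0004432 M/s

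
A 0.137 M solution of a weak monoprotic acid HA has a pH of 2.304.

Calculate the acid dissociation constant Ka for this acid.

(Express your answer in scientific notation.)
K_a = 1.87e-04

[H⁺] = 10^(−pH) = 10^(−2.304) = 4.966e-03 M. For HA ⇌ H⁺ + A⁻, Ka = x²/(C − x) = (4.966e-03)²/(0.137 − 4.966e-03) = 1.87e-04.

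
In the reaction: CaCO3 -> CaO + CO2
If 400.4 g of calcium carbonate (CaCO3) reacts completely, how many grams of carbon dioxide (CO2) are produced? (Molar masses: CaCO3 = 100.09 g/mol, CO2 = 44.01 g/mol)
Moles of CaCO3 = 400.4 g ÷ 100.09 g/mol = 4.0004 mol
Mole ratio: 1 mol CO2 / 1 mol CaCO3
Moles of CO2 = 4.0004 × (1/1) = 4.0004 mol
Mass of CO2 = 4.0004 mol × 44.01 g/mol = 176.1 g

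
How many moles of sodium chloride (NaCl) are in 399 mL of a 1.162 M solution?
Moles = Molarity × Volume (L)
Moles = 1.162 M × 0.399 L = 0.4636 mol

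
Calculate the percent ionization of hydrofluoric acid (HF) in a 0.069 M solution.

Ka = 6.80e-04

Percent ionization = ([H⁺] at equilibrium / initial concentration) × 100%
Percent ionization = 9.45%

Let x = [H⁺]. Ka = x²/(C - x) ⇒ x² + (6.80e-04)x - (6.80e-04)(0.069) = 0. x = 6.5183e-03. Percent = (6.5183e-03/0.069) × 100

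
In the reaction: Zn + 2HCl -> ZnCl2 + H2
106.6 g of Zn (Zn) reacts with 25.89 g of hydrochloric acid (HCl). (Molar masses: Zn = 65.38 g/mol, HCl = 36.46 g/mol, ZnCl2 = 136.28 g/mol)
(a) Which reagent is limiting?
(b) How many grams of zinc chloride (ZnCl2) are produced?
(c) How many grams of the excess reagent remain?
(a) HCl, (b) 48.39 g, (c) 83.39 g

Moles of Zn = 106.6 g ÷ 65.38 g/mol = 1.63047 mol
Moles of HCl = 25.89 g ÷ 36.46 g/mol = 0.710093 mol
Moles ÷ coefficient: Zn: 1.63047/1 = 1.63, HCl: 0.710093/2 = 0.355
(a) HCl has the smaller value, so HCl is the limiting reagent.
(b) Moles of ZnCl2 = 0.710093 mol HCl × (1/2) = 0.355047 mol; mass = 0.355047 mol × 136.28 g/mol = 48.39 g
(c) Zn consumed = 0.710093 × (1/2) = 0.355047 mol; remaining = 1.63047 − 0.355047 = 1.27542 mol; mass = 1.27542 mol × 65.38 g/mol = 83.39 g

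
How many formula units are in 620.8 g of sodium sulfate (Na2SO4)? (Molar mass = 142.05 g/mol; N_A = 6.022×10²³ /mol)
Moles = 620.8 g ÷ 142.05 g/mol = 4.37029 mol
Formula units = 4.37029 mol × 6.022×10²³ /mol = 2.632e+24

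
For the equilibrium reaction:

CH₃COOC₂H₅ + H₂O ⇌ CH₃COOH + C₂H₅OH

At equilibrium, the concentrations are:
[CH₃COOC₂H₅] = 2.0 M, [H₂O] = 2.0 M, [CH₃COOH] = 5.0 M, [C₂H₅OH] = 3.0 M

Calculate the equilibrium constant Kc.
K_c = 3.7500

Kc = ([CH₃COOH] × [C₂H₅OH]) / ([CH₃COOC₂H₅] × [H₂O])
   = ((5.0)·(3.0)) / ((2.0)·(2.0))
   = 15 / 4 = 3.7500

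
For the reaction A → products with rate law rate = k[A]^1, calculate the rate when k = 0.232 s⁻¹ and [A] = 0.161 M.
0.03735 M/s

rate = k·[A]^1 = 0.232·(0.161)^1 = 0.232·0.161 = 0.03735 M/s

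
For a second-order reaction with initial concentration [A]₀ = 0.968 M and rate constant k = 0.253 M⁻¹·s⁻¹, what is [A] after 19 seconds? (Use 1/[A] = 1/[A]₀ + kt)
0.1712 M

1/[A] = 1/[A]₀ + k·t = 1/0.968 + (0.253)·(19) = 1.0331 + 4.8070 = 5.8401
[A] = 1/5.8401 = 0.1712 M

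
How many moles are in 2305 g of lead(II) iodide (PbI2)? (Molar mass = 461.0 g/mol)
Moles = 2305 g ÷ 461.0 g/mol = 5 mol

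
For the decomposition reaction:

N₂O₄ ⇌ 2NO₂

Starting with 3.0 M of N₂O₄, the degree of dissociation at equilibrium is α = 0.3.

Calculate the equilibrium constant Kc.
K_c = 1.5429

x = α·[A]₀ = 0.3 × 3.0 = 0.9 M dissociated.
At eq: [N₂O₄] = 3.0 − 0.9 = 2.1 M; [NO₂] = 2x = 1.8 M.
Kc = [NO₂]²/[N₂O₄] = (1.8)²/2.1 = 1.543.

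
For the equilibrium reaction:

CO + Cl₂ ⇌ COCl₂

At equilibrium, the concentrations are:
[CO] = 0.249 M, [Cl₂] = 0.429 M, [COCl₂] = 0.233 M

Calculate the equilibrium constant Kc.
K_c = 2.1812

Kc = ([COCl₂]) / ([CO] × [Cl₂])
   = ((0.233)) / ((0.249)·(0.429))
   = 0.233 / 0.10682 = 2.1812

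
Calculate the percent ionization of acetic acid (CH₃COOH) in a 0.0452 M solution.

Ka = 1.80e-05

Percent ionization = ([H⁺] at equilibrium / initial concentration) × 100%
Percent ionization = 1.98%

Let x = [H⁺]. Ka = x²/(C - x) ⇒ x² + (1.80e-05)x - (1.80e-05)(0.0452) = 0. x = 8.9304e-04. Percent = (8.9304e-04/0.0452) × 100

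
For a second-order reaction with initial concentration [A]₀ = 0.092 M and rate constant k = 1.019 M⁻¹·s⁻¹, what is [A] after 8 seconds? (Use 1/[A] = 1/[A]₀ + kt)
0.0526 M

1/[A] = 1/[A]₀ + k·t = 1/0.092 + (1.019)·(8) = 10.8696 + 8.1520 = 19.0216
[A] = 1/19.0216 = 0.0526 M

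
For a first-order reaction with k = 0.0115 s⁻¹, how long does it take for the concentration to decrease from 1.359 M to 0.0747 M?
252.26 s

From ln[A] = ln[A]₀ - k·t: t = ln([A]₀/[A])/k = ln(1.359/0.0747)/0.0115 = ln(18.1928)/0.0115 = 2.9010/0.0115 = 252.26 s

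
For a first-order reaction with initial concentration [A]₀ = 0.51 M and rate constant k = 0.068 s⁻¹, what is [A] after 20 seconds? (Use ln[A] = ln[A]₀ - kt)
0.1309 M

ln[A] = ln[A]₀ - k·t = ln(0.51) - (0.068)·(20) = -0.6733 - 1.3600 = -2.0333
[A] = e^(-2.0333) = 0.1309 M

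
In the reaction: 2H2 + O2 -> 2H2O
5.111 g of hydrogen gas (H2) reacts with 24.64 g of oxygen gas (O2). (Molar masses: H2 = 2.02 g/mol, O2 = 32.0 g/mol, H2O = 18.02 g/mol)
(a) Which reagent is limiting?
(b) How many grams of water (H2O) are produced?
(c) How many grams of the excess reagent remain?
(a) O2, (b) 27.75 g, (c) 2 g

Moles of H2 = 5.111 g ÷ 2.02 g/mol = 2.5302 mol
Moles of O2 = 24.64 g ÷ 32.0 g/mol = 0.77 mol
Moles ÷ coefficient: H2: 2.5302/2 = 1.265, O2: 0.77/1 = 0.77
(a) O2 has the smaller value, so O2 is the limiting reagent.
(b) Moles of H2O = 0.77 mol O2 × (2/1) = 1.54 mol; mass = 1.54 mol × 18.02 g/mol = 27.75 g
(c) H2 consumed = 0.77 × (2/1) = 1.54 mol; remaining = 2.5302 − 1.54 = 0.990198 mol; mass = 0.990198 mol × 2.02 g/mol = 2 g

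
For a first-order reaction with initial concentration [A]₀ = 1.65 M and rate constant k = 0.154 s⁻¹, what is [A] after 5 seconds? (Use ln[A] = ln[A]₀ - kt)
0.7640 M

ln[A] = ln[A]₀ - k·t = ln(1.65) - (0.154)·(5) = 0.5008 - 0.7700 = -0.2692
[A] = e^(-0.2692) = 0.7640 M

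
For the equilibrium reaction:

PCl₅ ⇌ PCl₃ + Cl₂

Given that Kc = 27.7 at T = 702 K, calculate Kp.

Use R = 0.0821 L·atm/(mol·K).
K_p = 1.60e+03

Δn = (moles gaseous products) − (moles gaseous reactants) = 1
T = 702 K; RT = 0.0821 × 702 = 57.6342
Kp = Kc·(RT)^Δn = 27.7 × (57.6342)^1 = 27.7 × 57.6342 = 1.60e+03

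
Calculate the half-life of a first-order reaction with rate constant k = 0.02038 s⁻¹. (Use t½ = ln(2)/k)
34.01 s

t½ = ln(2)/k = 0.6931/0.02038 = 34.01 s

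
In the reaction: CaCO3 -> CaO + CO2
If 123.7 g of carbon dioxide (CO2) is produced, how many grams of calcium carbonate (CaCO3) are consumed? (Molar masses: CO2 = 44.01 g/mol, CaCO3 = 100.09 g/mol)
Moles of CO2 = 123.7 g ÷ 44.01 g/mol = 2.81072 mol
Mole ratio: 1 mol CaCO3 / 1 mol CO2
Moles of CaCO3 = 2.81072 × (1/1) = 2.81072 mol
Mass of CaCO3 = 2.81072 mol × 100.09 g/mol = 281.3 g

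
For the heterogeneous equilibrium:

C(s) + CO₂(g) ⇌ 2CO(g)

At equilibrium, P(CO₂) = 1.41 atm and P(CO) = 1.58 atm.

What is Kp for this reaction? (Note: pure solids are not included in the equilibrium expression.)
K_p = 1.770

Solid C is excluded.
Kp = P(CO)²/P(CO₂) = (1.58)²/1.41 = 2.496/1.41 = 1.770.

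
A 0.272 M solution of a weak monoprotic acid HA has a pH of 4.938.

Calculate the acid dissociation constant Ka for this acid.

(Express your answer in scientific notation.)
K_a = 4.89e-10

[H⁺] = 10^(−pH) = 10^(−4.938) = 1.153e-05 M. For HA ⇌ H⁺ + A⁻, Ka = x²/(C − x) = (1.153e-05)²/(0.272 − 1.153e-05) = 4.89e-10.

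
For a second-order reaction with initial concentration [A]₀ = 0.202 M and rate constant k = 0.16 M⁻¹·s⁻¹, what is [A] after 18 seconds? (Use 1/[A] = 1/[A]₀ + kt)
0.1277 M

1/[A] = 1/[A]₀ + k·t = 1/0.202 + (0.16)·(18) = 4.9505 + 2.8800 = 7.8305
[A] = 1/7.8305 = 0.1277 M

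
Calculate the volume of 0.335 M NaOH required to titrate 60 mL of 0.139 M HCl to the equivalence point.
V_{base} = 24.9 mL

At equivalence: moles acid = moles base.
moles HCl = 0.139 M × 0.06 L = 0.00834 mol
V_NaOH = 0.00834 mol ÷ 0.335 M = 0.0249 L = 24.9 mL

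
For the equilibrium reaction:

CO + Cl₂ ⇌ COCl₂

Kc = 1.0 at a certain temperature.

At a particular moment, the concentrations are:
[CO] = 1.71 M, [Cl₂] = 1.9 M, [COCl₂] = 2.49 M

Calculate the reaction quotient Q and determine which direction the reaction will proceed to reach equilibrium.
Q = 0.766, Q < K, reaction proceeds forward (toward products)

Q = ([COCl₂]) / ([CO] × [Cl₂])
  = ((2.49)) / ((1.71)·(1.9)) = 2.49/3.249 = 0.7664
Since Q = 0.7664 < Kc = 1.0, the reaction proceeds forward (toward products) to reach equilibrium.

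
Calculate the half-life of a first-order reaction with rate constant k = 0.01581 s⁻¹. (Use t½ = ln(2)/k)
43.84 s

t½ = ln(2)/k = 0.6931/0.01581 = 43.84 s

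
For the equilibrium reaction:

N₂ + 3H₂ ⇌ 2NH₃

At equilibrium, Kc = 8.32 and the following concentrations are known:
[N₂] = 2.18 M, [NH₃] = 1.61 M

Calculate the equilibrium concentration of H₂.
[H₂] = 0.5228 M

Kc = ([NH₃]^2) / ([N₂] × [H₂]^3) = 8.32
[H₂]^3 = (product terms)/(Kc · other reactant terms) = 2.5921 / (8.32 · 2.18) = 0.14291
[H₂] = (0.14291)^(1/3) = 0.5228 M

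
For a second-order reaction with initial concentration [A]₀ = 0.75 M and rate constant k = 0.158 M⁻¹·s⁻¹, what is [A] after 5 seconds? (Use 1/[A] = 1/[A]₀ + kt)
0.4710 M

1/[A] = 1/[A]₀ + k·t = 1/0.75 + (0.158)·(5) = 1.3333 + 0.7900 = 2.1233
[A] = 1/2.1233 = 0.4710 M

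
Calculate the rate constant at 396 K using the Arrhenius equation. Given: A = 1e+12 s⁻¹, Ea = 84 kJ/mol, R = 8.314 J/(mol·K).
8.31e+00 s⁻¹

k = A·exp(-Ea/(R·T)) = 1e+12·exp(-84000/(8.314·396)) = 1e+12·exp(-25.5137) = 1e+12·8.3085e-12 = 8.31e+00 s⁻¹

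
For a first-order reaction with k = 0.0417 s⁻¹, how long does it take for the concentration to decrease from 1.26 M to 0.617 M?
17.12 s

From ln[A] = ln[A]₀ - k·t: t = ln([A]₀/[A])/k = ln(1.26/0.617)/0.0417 = ln(2.0421)/0.0417 = 0.7140/0.0417 = 17.12 s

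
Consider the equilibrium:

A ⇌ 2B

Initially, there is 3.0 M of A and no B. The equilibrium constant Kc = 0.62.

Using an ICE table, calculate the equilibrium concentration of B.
[B] = 1.218 M

ICE: [A] = 3.0 − x, [B] = 2x.
Kc = (2x)²/(3.0 − x) = 0.62 ⇒ 4x² + 0.62x − 1.86 = 0.
x = (−0.62 + √(0.62² + 4·4·1.86))/(2·4) = (−0.62 + √30.144)/8 = 0.6088.
[B] = 2x = 1.218 M.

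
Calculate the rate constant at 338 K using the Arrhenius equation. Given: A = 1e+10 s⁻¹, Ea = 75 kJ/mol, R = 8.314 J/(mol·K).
2.56e-02 s⁻¹

k = A·exp(-Ea/(R·T)) = 1e+10·exp(-75000/(8.314·338)) = 1e+10·exp(-26.6891) = 1e+10·2.5648e-12 = 2.56e-02 s⁻¹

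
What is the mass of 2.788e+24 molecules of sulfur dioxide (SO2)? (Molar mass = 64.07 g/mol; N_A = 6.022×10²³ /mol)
Moles = 2.788e+24 ÷ 6.022×10²³ = 4.62969 mol
Mass = 4.62969 mol × 64.07 g/mol = 296.6 g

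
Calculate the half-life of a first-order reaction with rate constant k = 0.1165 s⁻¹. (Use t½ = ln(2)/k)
5.95 s

t½ = ln(2)/k = 0.6931/0.1165 = 5.95 s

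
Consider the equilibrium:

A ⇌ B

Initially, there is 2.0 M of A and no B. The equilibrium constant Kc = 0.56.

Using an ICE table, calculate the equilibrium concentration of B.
[B] = 0.718 M

ICE: [A] = 2.0 − x, [B] = x.
Kc = x/(2.0 − x) = 0.56 ⇒ x = 0.56·2.0/(1 + 0.56) = 1.12/1.56 = 0.7179.
[B] = x = 0.718 M.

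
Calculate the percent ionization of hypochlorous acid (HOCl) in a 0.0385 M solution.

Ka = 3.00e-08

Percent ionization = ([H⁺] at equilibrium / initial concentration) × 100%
Percent ionization = 0.0882%

Let x = [H⁺]. Ka = x²/(C - x) ⇒ x² + (3.00e-08)x - (3.00e-08)(0.0385) = 0. x = 3.3970e-05. Percent = (3.3970e-05/0.0385) × 100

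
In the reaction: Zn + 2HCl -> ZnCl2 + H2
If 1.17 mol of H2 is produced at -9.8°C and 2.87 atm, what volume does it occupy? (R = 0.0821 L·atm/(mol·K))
T = -9.8°C + 273.15 = 263.35 K
V = nRT/P = (1.17 × 0.0821 × 263.35) / 2.87
V = 8.81 L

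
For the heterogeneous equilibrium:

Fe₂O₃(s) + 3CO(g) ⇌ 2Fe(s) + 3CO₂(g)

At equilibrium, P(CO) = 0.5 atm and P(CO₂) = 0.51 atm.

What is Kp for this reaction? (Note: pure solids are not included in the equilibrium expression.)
K_p = 1.061

Solids (Fe₂O₃, Fe) are excluded.
Kp = P(CO₂)³/P(CO)³ = (0.51)³/(0.5)³ = 0.1327/0.125 = 1.061.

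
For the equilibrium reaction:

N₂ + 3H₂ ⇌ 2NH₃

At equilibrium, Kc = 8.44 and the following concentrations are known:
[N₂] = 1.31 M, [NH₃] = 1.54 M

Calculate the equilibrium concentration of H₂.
[H₂] = 0.5986 M

Kc = ([NH₃]^2) / ([N₂] × [H₂]^3) = 8.44
[H₂]^3 = (product terms)/(Kc · other reactant terms) = 2.3716 / (8.44 · 1.31) = 0.2145
[H₂] = (0.2145)^(1/3) = 0.5986 M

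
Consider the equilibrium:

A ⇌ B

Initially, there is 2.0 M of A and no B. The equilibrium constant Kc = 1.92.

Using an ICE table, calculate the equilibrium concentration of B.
[B] = 1.315 M

ICE: [A] = 2.0 − x, [B] = x.
Kc = x/(2.0 − x) = 1.92 ⇒ x = 1.92·2.0/(1 + 1.92) = 3.84/2.92 = 1.315.
[B] = x = 1.315 M.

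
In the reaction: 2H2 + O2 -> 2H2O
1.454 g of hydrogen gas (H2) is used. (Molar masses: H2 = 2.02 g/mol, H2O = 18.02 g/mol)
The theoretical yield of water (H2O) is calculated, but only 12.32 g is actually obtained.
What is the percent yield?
Moles of H2 = 1.454 g ÷ 2.02 g/mol = 0.719802 mol
Mole ratio: 2 mol H2O / 2 mol H2
Moles of H2O = 0.719802 × (2/2) = 0.719802 mol
Theoretical yield = 0.719802 mol × 18.02 g/mol = 12.971 g
Actual yield = 12.32 g
Percent yield = (12.32 / 12.971) × 100% = 95.0%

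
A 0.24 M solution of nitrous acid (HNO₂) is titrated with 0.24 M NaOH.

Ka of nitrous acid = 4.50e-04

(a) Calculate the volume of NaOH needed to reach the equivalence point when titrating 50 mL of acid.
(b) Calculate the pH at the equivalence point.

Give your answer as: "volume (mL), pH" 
V = 50.0 mL, pH = 8.21

(a) At equivalence: moles acid = moles base.
moles acid = 0.24 × 0.05 = 0.012 mol; V_NaOH = 0.012/0.24 = 0.05 L = 50.0 mL.
(b) At equivalence, all acid → conjugate base A⁻ at [A⁻] = 0.012/0.1 = 0.12 M.
Kb = Kw/Ka = 1.0e-14/4.50e-04 = 2.222e-11; [OH⁻] = √(Kb·[A⁻]) = 1.633e-06; pOH = 5.79; pH = 14 − pOH = 8.21.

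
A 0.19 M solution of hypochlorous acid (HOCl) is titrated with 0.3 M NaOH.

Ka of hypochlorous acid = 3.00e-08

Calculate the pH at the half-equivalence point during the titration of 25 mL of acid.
pH = pKa = 7.52

At the half-equivalence point, [HA] = [A⁻], so by Henderson–Hasselbalch pH = pKa + log(1) = pKa.
pKa = −log(3.00e-08) = 7.52.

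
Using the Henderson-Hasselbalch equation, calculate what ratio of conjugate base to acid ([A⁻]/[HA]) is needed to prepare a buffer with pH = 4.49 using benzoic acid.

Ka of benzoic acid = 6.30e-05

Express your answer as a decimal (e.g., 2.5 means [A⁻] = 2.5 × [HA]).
[A⁻]/[HA] = 1.947

pKa = −log(6.30e-05) = 4.2007. pH = pKa + log([A⁻]/[HA]). 4.49 = 4.2007 + log(ratio). log(ratio) = 4.49 − 4.2007 = 0.2893. ratio = 10^(0.2893) = 1.947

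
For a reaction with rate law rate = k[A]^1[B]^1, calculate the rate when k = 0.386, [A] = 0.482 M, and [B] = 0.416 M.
0.0774 M/s

rate = k·[A]^1·[B]^1 = 0.386·(0.482)^1·(0.416)^1 = 0.386·0.482·0.416 = 0.0774 M/s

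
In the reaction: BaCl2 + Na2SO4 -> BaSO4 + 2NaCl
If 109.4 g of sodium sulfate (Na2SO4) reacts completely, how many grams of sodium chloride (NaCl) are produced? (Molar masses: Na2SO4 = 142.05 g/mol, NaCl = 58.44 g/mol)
Moles of Na2SO4 = 109.4 g ÷ 142.05 g/mol = 0.770151 mol
Mole ratio: 2 mol NaCl / 1 mol Na2SO4
Moles of NaCl = 0.770151 × (2/1) = 1.5403 mol
Mass of NaCl = 1.5403 mol × 58.44 g/mol = 90.02 g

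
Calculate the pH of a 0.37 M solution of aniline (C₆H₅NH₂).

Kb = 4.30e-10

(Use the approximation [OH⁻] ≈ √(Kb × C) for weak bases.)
pH = 9.10

[OH⁻] = √(Kb × C) = √(4.30e-10 × 0.37) = 1.2613e-05. pOH = 4.90, pH = 14 - pOH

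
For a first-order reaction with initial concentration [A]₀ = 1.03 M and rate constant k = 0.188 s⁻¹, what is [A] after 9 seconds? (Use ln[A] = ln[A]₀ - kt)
0.1897 M

ln[A] = ln[A]₀ - k·t = ln(1.03) - (0.188)·(9) = 0.0296 - 1.6920 = -1.6624
[A] = e^(-1.6624) = 0.1897 M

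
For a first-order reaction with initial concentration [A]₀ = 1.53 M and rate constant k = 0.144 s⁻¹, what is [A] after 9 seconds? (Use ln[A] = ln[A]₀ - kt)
0.4186 M

ln[A] = ln[A]₀ - k·t = ln(1.53) - (0.144)·(9) = 0.4253 - 1.2960 = -0.8707
[A] = e^(-0.8707) = 0.4186 M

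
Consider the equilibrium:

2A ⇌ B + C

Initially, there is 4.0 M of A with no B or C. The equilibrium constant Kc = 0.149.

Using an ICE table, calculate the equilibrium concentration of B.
[B] = 0.871 M

ICE: [A] = 4.0 − 2x, [B] = [C] = x.
Kc = x²/(4.0 − 2x)² = 0.149 ⇒ √Kc = x/(4.0 − 2x).
x = √0.149·4.0/(1 + 2√0.149) = 0.38601·4.0/1.772 = 0.87134.
[B] = x = 0.871 M.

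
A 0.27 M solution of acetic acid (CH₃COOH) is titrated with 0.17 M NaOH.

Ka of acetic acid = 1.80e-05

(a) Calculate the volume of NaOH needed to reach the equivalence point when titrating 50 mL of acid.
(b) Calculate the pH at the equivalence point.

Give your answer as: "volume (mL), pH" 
V = 79.4 mL, pH = 8.88

(a) At equivalence: moles acid = moles base.
moles acid = 0.27 × 0.05 = 0.0135 mol; V_NaOH = 0.0135/0.17 = 0.07941 L = 79.4 mL.
(b) At equivalence, all acid → conjugate base A⁻ at [A⁻] = 0.0135/0.1294 = 0.1043 M.
Kb = Kw/Ka = 1.0e-14/1.80e-05 = 5.556e-10; [OH⁻] = √(Kb·[A⁻]) = 7.613e-06; pOH = 5.12; pH = 14 − pOH = 8.88.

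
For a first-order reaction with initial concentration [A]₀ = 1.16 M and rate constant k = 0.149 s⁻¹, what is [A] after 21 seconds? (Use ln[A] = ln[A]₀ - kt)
0.0508 M

ln[A] = ln[A]₀ - k·t = ln(1.16) - (0.149)·(21) = 0.1484 - 3.1290 = -2.9806
[A] = e^(-2.9806) = 0.0508 M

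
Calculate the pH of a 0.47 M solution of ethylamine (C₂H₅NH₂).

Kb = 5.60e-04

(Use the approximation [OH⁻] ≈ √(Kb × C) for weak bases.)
pH = 12.21

[OH⁻] = √(Kb × C) = √(5.60e-04 × 0.47) = 1.6223e-02. pOH = 1.79, pH = 14 - pOH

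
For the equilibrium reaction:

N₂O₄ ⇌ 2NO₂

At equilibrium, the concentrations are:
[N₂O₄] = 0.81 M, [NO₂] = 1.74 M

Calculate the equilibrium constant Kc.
K_c = 3.7378

Kc = ([NO₂]^2) / ([N₂O₄])
   = ((1.74)^2) / ((0.81))
   = 3.0276 / 0.81 = 3.7378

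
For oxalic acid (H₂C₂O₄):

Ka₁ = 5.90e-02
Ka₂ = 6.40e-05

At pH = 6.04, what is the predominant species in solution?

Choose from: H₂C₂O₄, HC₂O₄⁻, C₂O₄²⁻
C₂O₄²⁻

pKa1 = 1.23, pKa2 = 4.19. Each pKa is the crossover between adjacent species; pH = 6.04 lies in the region where C₂O₄²⁻ predominates.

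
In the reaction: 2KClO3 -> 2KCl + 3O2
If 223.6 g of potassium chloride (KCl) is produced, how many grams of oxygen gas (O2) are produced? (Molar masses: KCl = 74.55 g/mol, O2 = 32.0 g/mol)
Moles of KCl = 223.6 g ÷ 74.55 g/mol = 2.99933 mol
Mole ratio: 3 mol O2 / 2 mol KCl
Moles of O2 = 2.99933 × (3/2) = 4.49899 mol
Mass of O2 = 4.49899 mol × 32.0 g/mol = 144 g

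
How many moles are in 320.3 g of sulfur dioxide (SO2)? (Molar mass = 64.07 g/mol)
Moles = 320.3 g ÷ 64.07 g/mol = 4.999 mol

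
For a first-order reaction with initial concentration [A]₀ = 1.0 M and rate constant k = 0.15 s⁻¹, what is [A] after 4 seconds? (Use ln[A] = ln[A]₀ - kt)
0.5488 M

ln[A] = ln[A]₀ - k·t = ln(1.0) - (0.15)·(4) = 0.0000 - 0.6000 = -0.6000
[A] = e^(-0.6000) = 0.5488 M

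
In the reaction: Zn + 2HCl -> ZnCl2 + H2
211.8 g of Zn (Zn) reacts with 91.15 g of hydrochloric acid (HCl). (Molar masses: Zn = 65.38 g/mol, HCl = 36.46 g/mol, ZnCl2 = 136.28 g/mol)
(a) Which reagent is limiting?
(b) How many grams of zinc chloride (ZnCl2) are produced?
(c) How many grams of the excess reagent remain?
(a) HCl, (b) 170.3 g, (c) 130.1 g

Moles of Zn = 211.8 g ÷ 65.38 g/mol = 3.23952 mol
Moles of HCl = 91.15 g ÷ 36.46 g/mol = 2.5 mol
Moles ÷ coefficient: Zn: 3.23952/1 = 3.24, HCl: 2.5/2 = 1.25
(a) HCl has the smaller value, so HCl is the limiting reagent.
(b) Moles of ZnCl2 = 2.5 mol HCl × (1/2) = 1.25 mol; mass = 1.25 mol × 136.28 g/mol = 170.3 g
(c) Zn consumed = 2.5 × (1/2) = 1.25 mol; remaining = 3.23952 − 1.25 = 1.98952 mol; mass = 1.98952 mol × 65.38 g/mol = 130.1 g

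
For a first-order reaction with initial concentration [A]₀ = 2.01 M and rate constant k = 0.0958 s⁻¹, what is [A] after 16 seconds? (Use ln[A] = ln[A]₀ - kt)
0.4340 M

ln[A] = ln[A]₀ - k·t = ln(2.01) - (0.0958)·(16) = 0.6981 - 1.5328 = -0.8347
[A] = e^(-0.8347) = 0.4340 M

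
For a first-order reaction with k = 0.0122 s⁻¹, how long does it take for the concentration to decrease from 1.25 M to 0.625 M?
56.82 s

From ln[A] = ln[A]₀ - k·t: t = ln([A]₀/[A])/k = ln(1.25/0.625)/0.0122 = ln(2.0000)/0.0122 = 0.6931/0.0122 = 56.82 s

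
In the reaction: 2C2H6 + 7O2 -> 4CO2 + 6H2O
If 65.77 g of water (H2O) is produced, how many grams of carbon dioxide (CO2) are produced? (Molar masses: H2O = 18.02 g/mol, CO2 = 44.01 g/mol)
Moles of H2O = 65.77 g ÷ 18.02 g/mol = 3.64983 mol
Mole ratio: 4 mol CO2 / 6 mol H2O
Moles of CO2 = 3.64983 × (4/6) = 2.43322 mol
Mass of CO2 = 2.43322 mol × 44.01 g/mol = 107.1 g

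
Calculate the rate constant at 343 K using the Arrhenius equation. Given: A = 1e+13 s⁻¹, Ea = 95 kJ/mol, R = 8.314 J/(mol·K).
3.41e-02 s⁻¹

k = A·exp(-Ea/(R·T)) = 1e+13·exp(-95000/(8.314·343)) = 1e+13·exp(-33.3134) = 1e+13·3.4053e-15 = 3.41e-02 s⁻¹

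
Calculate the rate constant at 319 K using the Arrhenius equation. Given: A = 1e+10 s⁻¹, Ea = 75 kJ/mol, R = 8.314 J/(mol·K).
5.23e-03 s⁻¹

k = A·exp(-Ea/(R·T)) = 1e+10·exp(-75000/(8.314·319)) = 1e+10·exp(-28.2788) = 1e+10·5.2322e-13 = 5.23e-03 s⁻¹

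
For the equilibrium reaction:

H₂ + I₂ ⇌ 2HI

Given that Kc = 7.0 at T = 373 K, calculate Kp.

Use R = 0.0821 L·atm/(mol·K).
K_p = 7.0000

Δn = (moles gaseous products) − (moles gaseous reactants) = 0
T = 373 K; RT = 0.0821 × 373 = 30.6233
Kp = Kc·(RT)^Δn = 7.0 × (30.6233)^0 = 7.0 × 1 = 7.0000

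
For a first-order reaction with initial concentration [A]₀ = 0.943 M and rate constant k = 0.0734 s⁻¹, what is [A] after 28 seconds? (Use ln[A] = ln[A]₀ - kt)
0.1208 M

ln[A] = ln[A]₀ - k·t = ln(0.943) - (0.0734)·(28) = -0.0587 - 2.0552 = -2.1139
[A] = e^(-2.1139) = 0.1208 M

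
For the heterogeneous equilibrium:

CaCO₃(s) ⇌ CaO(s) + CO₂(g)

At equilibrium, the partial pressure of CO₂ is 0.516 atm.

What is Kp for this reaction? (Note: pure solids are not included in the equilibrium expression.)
K_p = 0.516

Solids (CaCO₃, CaO) have activity 1 and are excluded.
Kp = P(CO₂) = 0.516.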